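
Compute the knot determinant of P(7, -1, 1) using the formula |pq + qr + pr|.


Step 1: Compute pq + qr + pr.
pq = 7*(-1) = -7
qr = (-1)*1 = -1
pr = 7*1 = 7
pq + qr + pr = -7 + (-1) + 7 = -1
Step 2: Take absolute value.
det(P(7,-1,1)) = |-1| = 1

1


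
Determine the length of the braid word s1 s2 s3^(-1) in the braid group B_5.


The word length counts the number of generators (including inverses).
Listing each generator: s1, s2, s3^(-1)
There are 3 generators in this braid word.

3


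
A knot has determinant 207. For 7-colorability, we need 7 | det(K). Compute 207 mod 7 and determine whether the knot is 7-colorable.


Step 1: A knot is p-colorable if and only if p divides its determinant.
Step 2: Compute 207 mod 7.
207 = 29 * 7 + 4
Step 3: 207 mod 7 = 4
Step 4: The knot is 7-colorable: no

4


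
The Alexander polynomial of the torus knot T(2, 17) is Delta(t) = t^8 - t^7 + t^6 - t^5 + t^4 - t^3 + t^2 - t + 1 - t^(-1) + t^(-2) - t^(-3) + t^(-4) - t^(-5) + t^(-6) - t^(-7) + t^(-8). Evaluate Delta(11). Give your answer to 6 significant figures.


Substituting t = 11 into Delta(t) = t^8 - t^7 + t^6 - t^5 + t^4 - t^3 + t^2 - t + 1 - t^(-1) + t^(-2) - t^(-3) + t^(-4) - t^(-5) + t^(-6) - t^(-7) + t^(-8):
Term values: (214358881) + (-19487171) + (1771561) + (-161051) + (14641) + (-1331) + (121) + (-11) + (1) + (-0.0909091) + (0.00826446) + (-0.000751315) + (6.83013e-05) + (-6.20921e-06) + (5.64474e-07) + (-5.13158e-08) + (4.66507e-09)
Sum = 196495640.9
Rounded to 6 significant figures: 1.96496e+08

1.96496e+08


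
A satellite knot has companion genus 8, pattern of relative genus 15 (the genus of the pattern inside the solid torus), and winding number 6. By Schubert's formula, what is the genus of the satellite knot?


Schubert: g(satellite) = g_rel(pattern) + |winding| * g(companion),
where g_rel(pattern) is the genus of the pattern relative to the solid torus.
= 15 + 6 * 8
= 15 + 48 = 63

63


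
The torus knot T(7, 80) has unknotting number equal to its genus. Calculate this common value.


For a torus knot T(p,q), both the unknotting number and genus equal (p-1)(q-1)/2.
= (7-1)(80-1)/2
= 6*79/2
= 474/2 = 237

237


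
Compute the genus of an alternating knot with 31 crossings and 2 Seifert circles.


For alternating knots, g = (c - s + 1)/2.
= (31 - 2 + 1)/2
= 30/2 = 15

15


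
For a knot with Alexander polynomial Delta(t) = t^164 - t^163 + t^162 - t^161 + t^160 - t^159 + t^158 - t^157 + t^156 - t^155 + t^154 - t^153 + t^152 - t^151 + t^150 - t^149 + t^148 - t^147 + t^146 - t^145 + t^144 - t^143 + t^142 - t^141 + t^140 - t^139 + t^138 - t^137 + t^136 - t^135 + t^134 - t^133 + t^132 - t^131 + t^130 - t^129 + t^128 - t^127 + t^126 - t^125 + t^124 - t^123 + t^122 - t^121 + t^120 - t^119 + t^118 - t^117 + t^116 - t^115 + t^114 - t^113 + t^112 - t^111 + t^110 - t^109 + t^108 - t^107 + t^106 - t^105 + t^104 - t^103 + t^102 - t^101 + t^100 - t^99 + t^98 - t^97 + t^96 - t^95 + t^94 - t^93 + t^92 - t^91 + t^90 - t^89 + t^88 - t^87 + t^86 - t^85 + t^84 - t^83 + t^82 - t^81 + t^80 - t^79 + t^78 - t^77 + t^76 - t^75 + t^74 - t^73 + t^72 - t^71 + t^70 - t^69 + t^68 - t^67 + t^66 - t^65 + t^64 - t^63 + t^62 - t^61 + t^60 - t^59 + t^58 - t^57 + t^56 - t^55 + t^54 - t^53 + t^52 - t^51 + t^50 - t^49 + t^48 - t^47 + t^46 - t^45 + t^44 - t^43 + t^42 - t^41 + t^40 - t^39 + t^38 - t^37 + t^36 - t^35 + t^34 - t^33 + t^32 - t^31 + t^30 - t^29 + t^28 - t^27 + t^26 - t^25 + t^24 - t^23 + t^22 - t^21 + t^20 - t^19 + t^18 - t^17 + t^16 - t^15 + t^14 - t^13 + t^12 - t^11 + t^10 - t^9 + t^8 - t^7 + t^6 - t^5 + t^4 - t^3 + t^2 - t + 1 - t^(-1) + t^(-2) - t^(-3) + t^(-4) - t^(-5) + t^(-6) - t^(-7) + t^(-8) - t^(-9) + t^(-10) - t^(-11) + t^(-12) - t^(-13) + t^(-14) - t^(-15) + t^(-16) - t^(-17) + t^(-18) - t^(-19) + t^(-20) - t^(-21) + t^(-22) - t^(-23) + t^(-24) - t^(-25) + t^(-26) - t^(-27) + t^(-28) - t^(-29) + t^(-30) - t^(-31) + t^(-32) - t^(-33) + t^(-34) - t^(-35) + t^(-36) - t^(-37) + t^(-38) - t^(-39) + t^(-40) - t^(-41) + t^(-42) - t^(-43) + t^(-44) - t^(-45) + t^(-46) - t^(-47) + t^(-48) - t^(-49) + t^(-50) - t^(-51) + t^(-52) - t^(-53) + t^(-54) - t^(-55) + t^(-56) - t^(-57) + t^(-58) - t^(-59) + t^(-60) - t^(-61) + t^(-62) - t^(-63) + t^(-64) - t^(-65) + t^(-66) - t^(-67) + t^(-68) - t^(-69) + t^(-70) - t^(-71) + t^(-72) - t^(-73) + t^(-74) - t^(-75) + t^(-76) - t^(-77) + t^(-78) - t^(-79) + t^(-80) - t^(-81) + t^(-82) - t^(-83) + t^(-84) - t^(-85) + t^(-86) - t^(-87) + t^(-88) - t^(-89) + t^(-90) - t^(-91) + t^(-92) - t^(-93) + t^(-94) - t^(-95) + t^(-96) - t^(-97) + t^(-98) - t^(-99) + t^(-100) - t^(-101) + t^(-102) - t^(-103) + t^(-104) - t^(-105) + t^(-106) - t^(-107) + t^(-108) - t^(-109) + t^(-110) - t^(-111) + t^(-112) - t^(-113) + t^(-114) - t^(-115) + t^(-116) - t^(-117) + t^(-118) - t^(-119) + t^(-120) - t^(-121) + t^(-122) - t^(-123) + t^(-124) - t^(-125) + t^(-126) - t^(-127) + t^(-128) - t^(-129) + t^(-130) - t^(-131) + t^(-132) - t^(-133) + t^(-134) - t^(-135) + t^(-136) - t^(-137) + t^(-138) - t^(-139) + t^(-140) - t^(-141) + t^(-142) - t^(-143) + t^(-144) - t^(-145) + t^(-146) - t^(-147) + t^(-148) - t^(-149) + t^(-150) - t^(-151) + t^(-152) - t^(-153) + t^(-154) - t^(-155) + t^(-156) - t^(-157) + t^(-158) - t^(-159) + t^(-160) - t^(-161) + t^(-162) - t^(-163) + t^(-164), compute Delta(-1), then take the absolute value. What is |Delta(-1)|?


Step 1: The polynomial has 329 terms with alternating signs, exponents from 164 down to -164.
Step 2: Substitute t = -1. The i-th term has coefficient (-1)^i and exponent (m-i),
  so its value is (-1)^i * (-1)^(m-i) = (-1)^m = 1 for every i.
Step 3: All 329 terms equal 1, so Delta(-1) = 329 * (1) = 329
Step 4: |Delta(-1)| = 329

329


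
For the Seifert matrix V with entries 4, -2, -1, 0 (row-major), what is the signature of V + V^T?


Step 1: V + V^T = [[8, -3], [-3, 0]]
Step 2: trace = 8, det = -9
Step 3: Discriminant = 8^2 - 4*(-9) = 100
Step 4: Eigenvalues: 9, -1
Step 5: Signature = (# positive eigenvalues) - (# negative eigenvalues) = 0

0


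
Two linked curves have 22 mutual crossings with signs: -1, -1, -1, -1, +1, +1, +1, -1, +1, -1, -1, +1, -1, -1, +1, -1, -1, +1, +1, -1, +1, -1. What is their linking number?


Step 1: Count positive crossings: 9
Step 2: Count negative crossings: 13
Step 3: Sum of signs = 9 - 13 = -4
Step 4: Linking number = sum/2 = -4/2 = -2

-2


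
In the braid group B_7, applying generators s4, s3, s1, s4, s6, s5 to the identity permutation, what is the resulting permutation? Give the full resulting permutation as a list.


Starting with identity [1, 2, 3, 4, 5, 6, 7].
Apply generators in sequence:
  After s4: [1, 2, 3, 5, 4, 6, 7]
  After s3: [1, 2, 5, 3, 4, 6, 7]
  After s1: [2, 1, 5, 3, 4, 6, 7]
  After s4: [2, 1, 5, 4, 3, 6, 7]
  After s6: [2, 1, 5, 4, 3, 7, 6]
  After s5: [2, 1, 5, 4, 7, 3, 6]
Final permutation: [2, 1, 5, 4, 7, 3, 6]

[2, 1, 5, 4, 7, 3, 6]


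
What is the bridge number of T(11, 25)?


The bridge number of T(p,q) is min(p,q).
min(11, 25) = 11

11


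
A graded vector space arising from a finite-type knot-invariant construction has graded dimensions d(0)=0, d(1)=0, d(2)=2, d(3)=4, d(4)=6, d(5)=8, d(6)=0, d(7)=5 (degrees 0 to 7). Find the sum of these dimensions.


Total dimension = d(0) + d(1) + ... + d(7)
= 0 + 0 + 2 + 4 + 6 + 8 + 0 + 5
= 25

25


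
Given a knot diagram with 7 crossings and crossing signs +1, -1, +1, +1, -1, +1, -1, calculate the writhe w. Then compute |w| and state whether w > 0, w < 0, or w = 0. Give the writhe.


Step 1: Count positive crossings (+1).
Positive crossings: 4
Step 2: Count negative crossings (-1).
Negative crossings: 3
Step 3: Writhe = (positive) - (negative)
w = 4 - 3 = 1
Step 4: |w| = 1, and w is positive

1


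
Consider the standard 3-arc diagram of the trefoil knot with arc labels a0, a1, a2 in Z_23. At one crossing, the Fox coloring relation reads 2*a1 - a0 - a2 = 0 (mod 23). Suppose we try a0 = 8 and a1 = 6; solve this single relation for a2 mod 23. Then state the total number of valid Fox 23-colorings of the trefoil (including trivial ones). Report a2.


Step 1: Apply the given crossing relation 2*a1 - a0 - a2 = 0 (mod 23).
  a2 = 2*a1 - a0 mod 23
  a2 = 2*6 - 8 mod 23
  a2 = 12 - 8 mod 23
  a2 = 4 mod 23 = 4
Step 2: The trefoil has determinant 3.
  Number of Fox p-colorings (p prime) is p^2 if p = 3, else p.
  Since 23 does not divide 3, only trivial (constant) colorings exist.
  (So the trial a0 = 8, a1 = 6 with a0 != a1 does NOT extend to a valid coloring of the whole trefoil: the other two crossing relations require 3*(a1 - a0) = 0 (mod 23), which fails.)
  Total colorings = 23
Step 3: a2 = 4, total Fox 23-colorings = 23

4


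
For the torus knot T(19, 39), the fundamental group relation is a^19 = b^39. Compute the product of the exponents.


The relation is a^19 = b^39.
Product of exponents = 19 * 39
= 741

741


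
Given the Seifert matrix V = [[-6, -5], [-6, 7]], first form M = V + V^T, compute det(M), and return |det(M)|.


Step 1: Form V + V^T where V = [[-6, -5], [-6, 7]]
  V^T = [[-6, -6], [-5, 7]]
  V + V^T = [[-12, -11], [-11, 14]]
Step 2: det(V + V^T) = (-12)*14 - (-11)*(-11)
  = -168 - 121 = -289
Step 3: Knot determinant = |det(V + V^T)| = |-289| = 289

289


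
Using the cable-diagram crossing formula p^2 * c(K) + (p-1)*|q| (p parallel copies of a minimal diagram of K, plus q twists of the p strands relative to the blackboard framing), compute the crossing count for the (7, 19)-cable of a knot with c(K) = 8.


Step 1: Each of the c(K) crossings of the companion diagram becomes p*p = p^2 crossings among the p parallel strands, and each of the |q| twists s_1 s_2 ... s_(p-1) adds (p-1) crossings.
  Crossings = p^2 * c(K) + (p-1)*|q|
Step 2: = 7^2 * 8 + (7-1)*19
Step 3: = 49*8 + 6*19
Step 4: = 392 + 114 = 506

506


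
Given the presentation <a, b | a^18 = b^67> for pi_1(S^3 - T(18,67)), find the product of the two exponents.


The relation is a^18 = b^67.
Product of exponents = 18 * 67
= 1206

1206


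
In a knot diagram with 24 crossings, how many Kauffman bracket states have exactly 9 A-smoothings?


We choose which 9 of 24 crossings get A-smoothings.
C(24, 9) = 24! / (9! * 15!)
= 1307504

1307504


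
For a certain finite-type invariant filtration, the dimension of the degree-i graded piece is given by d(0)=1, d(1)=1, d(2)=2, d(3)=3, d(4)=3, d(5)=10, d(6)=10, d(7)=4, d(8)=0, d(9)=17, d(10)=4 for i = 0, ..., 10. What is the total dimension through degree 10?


Total dimension = d(0) + d(1) + ... + d(10)
= 1 + 1 + 2 + 3 + 3 + 10 + 10 + 4 + 0 + 17 + 4
= 55

55


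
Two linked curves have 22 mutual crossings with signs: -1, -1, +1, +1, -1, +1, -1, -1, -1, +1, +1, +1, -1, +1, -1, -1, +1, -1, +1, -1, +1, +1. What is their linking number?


Step 1: Count positive crossings: 11
Step 2: Count negative crossings: 11
Step 3: Sum of signs = 11 - 11 = 0
Step 4: Linking number = sum/2 = 0/2 = 0

0


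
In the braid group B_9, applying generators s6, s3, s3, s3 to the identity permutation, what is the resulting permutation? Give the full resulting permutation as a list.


Starting with identity [1, 2, 3, 4, 5, 6, 7, 8, 9].
Apply generators in sequence:
  After s6: [1, 2, 3, 4, 5, 7, 6, 8, 9]
  After s3: [1, 2, 4, 3, 5, 7, 6, 8, 9]
  After s3: [1, 2, 3, 4, 5, 7, 6, 8, 9]
  After s3: [1, 2, 4, 3, 5, 7, 6, 8, 9]
Final permutation: [1, 2, 4, 3, 5, 7, 6, 8, 9]

[1, 2, 4, 3, 5, 7, 6, 8, 9]


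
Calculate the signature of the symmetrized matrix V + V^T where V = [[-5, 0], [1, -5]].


Step 1: V + V^T = [[-10, 1], [1, -10]]
Step 2: trace = -20, det = 99
Step 3: Discriminant = (-20)^2 - 4*99 = 4
Step 4: Eigenvalues: -9, -11
Step 5: Signature = (# positive eigenvalues) - (# negative eigenvalues) = -2

-2


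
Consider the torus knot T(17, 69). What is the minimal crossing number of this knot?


For a torus knot T(p, q) with gcd(p,q)=1,
the crossing number is min(p*(q-1), q*(p-1)).
p*(q-1) = 17*68 = 1156
q*(p-1) = 69*16 = 1104
min(1156, 1104) = 1104

1104


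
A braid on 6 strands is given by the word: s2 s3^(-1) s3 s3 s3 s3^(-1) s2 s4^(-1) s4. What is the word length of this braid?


The word length counts the number of generators (including inverses).
Listing each generator: s2, s3^(-1), s3, s3, s3, s3^(-1), s2, s4^(-1), s4
There are 9 generators in this braid word.

9


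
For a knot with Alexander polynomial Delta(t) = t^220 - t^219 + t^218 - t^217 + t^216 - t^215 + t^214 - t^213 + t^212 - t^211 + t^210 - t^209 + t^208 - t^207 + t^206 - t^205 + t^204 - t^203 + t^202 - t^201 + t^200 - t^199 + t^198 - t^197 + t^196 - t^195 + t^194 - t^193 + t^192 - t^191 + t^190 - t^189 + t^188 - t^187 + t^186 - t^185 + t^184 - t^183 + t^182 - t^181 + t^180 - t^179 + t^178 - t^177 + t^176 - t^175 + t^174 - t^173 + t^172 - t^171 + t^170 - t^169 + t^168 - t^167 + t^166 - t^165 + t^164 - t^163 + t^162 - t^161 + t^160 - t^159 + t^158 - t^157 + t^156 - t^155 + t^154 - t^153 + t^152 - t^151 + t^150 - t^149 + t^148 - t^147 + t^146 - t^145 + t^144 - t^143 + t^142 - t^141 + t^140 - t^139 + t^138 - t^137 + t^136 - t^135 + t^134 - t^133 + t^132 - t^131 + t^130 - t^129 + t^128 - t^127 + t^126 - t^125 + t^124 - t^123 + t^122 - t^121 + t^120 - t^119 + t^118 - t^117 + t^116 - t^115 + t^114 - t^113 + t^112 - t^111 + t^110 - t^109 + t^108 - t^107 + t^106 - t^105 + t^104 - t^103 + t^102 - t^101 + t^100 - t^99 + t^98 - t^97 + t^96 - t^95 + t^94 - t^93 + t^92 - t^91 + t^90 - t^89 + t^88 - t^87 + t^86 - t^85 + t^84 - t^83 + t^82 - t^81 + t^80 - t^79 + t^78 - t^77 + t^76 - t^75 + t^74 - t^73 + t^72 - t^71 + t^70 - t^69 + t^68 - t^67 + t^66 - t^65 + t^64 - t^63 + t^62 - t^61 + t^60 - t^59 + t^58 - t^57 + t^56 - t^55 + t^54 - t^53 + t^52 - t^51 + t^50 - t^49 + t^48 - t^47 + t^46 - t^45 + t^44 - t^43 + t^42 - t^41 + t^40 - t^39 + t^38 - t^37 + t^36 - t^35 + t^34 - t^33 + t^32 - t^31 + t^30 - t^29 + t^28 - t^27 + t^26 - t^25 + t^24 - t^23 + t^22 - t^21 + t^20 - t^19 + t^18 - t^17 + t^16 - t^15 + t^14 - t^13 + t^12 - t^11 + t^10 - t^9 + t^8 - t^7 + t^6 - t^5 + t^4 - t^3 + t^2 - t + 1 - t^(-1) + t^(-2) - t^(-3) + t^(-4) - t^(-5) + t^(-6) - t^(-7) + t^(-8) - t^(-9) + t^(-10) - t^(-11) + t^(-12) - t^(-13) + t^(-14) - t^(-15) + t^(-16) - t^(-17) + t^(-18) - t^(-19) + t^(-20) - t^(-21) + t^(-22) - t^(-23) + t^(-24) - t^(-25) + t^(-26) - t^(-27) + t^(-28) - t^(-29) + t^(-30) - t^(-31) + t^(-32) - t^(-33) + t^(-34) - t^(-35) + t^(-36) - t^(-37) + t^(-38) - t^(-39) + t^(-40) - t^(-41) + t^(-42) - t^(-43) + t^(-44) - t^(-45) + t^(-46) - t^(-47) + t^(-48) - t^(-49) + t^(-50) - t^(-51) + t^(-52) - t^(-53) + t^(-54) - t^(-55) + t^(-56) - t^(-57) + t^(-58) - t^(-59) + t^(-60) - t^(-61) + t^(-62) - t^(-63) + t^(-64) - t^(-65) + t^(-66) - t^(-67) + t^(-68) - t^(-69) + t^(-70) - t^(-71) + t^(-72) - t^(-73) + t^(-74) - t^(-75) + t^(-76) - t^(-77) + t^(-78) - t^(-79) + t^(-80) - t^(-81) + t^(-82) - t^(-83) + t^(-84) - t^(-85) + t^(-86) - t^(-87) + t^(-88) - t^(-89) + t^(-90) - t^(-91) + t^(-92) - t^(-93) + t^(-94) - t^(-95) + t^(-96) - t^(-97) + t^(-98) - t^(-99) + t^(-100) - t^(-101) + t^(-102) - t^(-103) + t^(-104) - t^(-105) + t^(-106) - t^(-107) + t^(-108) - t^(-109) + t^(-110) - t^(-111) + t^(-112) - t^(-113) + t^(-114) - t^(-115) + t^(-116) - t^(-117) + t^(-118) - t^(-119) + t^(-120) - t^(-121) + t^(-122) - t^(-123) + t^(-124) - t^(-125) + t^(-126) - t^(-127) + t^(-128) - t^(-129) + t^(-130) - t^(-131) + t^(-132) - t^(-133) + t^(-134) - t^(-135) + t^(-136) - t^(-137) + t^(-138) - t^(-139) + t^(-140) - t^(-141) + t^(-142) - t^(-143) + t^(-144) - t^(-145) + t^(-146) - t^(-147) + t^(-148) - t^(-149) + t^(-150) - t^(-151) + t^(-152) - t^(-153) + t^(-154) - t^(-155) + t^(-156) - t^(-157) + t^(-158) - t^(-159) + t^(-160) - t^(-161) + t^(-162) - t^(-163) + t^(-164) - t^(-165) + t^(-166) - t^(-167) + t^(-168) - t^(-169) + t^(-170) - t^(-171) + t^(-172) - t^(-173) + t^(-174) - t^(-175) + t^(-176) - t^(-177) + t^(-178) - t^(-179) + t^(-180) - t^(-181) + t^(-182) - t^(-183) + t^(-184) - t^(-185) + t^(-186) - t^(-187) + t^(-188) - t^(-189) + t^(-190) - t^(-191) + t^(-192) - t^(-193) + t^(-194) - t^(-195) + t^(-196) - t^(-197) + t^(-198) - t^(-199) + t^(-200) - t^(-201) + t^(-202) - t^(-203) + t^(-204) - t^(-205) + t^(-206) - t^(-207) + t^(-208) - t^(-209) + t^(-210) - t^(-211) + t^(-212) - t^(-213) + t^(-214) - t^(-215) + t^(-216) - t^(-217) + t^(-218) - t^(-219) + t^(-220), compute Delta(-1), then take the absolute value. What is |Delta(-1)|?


Step 1: The polynomial has 441 terms with alternating signs, exponents from 220 down to -220.
Step 2: Substitute t = -1. The i-th term has coefficient (-1)^i and exponent (m-i),
  so its value is (-1)^i * (-1)^(m-i) = (-1)^m = 1 for every i.
Step 3: All 441 terms equal 1, so Delta(-1) = 441 * (1) = 441
Step 4: |Delta(-1)| = 441

441


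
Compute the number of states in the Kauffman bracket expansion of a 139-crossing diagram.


Each crossing contributes 2 choices (A-smoothing or B-smoothing).
Total states = 2^139 = 696898287454081973172991196020261297061888

696898287454081973172991196020261297061888


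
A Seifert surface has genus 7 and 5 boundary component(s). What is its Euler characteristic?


chi = 2 - 2g - b
= 2 - 2*7 - 5
= 2 - 14 - 5 = -17

-17


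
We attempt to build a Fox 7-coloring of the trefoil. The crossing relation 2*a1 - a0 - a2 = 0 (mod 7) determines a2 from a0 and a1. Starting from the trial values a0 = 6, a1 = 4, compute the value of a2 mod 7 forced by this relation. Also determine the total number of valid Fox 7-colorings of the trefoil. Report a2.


Step 1: Apply the given crossing relation 2*a1 - a0 - a2 = 0 (mod 7).
  a2 = 2*a1 - a0 mod 7
  a2 = 2*4 - 6 mod 7
  a2 = 8 - 6 mod 7
  a2 = 2 mod 7 = 2
Step 2: The trefoil has determinant 3.
  Number of Fox p-colorings (p prime) is p^2 if p = 3, else p.
  Since 7 does not divide 3, only trivial (constant) colorings exist.
  (So the trial a0 = 6, a1 = 4 with a0 != a1 does NOT extend to a valid coloring of the whole trefoil: the other two crossing relations require 3*(a1 - a0) = 0 (mod 7), which fails.)
  Total colorings = 7
Step 3: a2 = 2, total Fox 7-colorings = 7

2


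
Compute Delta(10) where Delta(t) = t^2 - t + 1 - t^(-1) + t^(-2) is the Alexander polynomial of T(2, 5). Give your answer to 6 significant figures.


Substituting t = 10 into Delta(t) = t^2 - t + 1 - t^(-1) + t^(-2):
Term values: (100) + (-10) + (1) + (-0.1) + (0.01)
Sum = 90.91
Rounded to 6 significant figures: 90.91

90.91


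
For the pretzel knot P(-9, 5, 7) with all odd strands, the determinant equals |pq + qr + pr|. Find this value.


Step 1: Compute pq + qr + pr.
pq = (-9)*5 = -45
qr = 5*7 = 35
pr = (-9)*7 = -63
pq + qr + pr = -45 + 35 + (-63) = -73
Step 2: Take absolute value.
det(P(-9,5,7)) = |-73| = 73

73


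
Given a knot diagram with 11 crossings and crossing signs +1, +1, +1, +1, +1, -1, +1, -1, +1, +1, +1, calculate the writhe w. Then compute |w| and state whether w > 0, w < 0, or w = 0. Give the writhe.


Step 1: Count positive crossings (+1).
Positive crossings: 9
Step 2: Count negative crossings (-1).
Negative crossings: 2
Step 3: Writhe = (positive) - (negative)
w = 9 - 2 = 7
Step 4: |w| = 7, and w is positive

7


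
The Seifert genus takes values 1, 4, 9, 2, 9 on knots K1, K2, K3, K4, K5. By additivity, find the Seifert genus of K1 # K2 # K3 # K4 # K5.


The Seifert genus is additive under connected sum.
Seifert genus(K1 # K2 # K3 # K4 # K5) = (1) + (4) + (9) + (2) + (9)
= 25

25


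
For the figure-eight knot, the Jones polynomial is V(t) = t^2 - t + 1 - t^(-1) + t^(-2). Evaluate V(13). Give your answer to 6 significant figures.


Substituting t = 13 into V(t) = t^2 - t + 1 - t^(-1) + t^(-2):
  (+)t^(2) = 169
  (-)t^(1) = -13
  (+)t^(0) = 1
  (-)t^(-1) = -0.0769231
  (+)t^(-2) = 0.00591716
Sum = (169) + (-13) + (1) + (-0.0769231) + (0.00591716)
= 156.9289941
Rounded to 6 significant figures: 156.929

156.929


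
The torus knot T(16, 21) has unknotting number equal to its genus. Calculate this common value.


For a torus knot T(p,q), both the unknotting number and genus equal (p-1)(q-1)/2.
= (16-1)(21-1)/2
= 15*20/2
= 300/2 = 150

150


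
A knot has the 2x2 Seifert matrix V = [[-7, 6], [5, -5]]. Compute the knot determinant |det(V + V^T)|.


Step 1: Form V + V^T where V = [[-7, 6], [5, -5]]
  V^T = [[-7, 5], [6, -5]]
  V + V^T = [[-14, 11], [11, -10]]
Step 2: det(V + V^T) = (-14)*(-10) - 11*11
  = 140 - 121 = 19
Step 3: Knot determinant = |det(V + V^T)| = |19| = 19

19


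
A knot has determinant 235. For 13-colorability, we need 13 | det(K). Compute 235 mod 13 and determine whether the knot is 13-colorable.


Step 1: A knot is p-colorable if and only if p divides its determinant.
Step 2: Compute 235 mod 13.
235 = 18 * 13 + 1
Step 3: 235 mod 13 = 1
Step 4: The knot is 13-colorable: no

1


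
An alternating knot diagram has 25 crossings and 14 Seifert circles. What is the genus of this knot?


For alternating knots, g = (c - s + 1)/2.
= (25 - 14 + 1)/2
= 12/2 = 6

6


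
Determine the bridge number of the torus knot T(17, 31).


The bridge number of T(p,q) is min(p,q).
min(17, 31) = 17

17


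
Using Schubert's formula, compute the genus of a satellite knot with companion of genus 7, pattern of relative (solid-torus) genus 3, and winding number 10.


Schubert: g(satellite) = g_rel(pattern) + |winding| * g(companion),
where g_rel(pattern) is the genus of the pattern relative to the solid torus.
= 3 + 10 * 7
= 3 + 70 = 73

73


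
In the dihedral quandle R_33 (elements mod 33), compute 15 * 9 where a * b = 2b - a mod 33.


15 * 9 = 2*9 - 15 mod 33
= 18 - 15 mod 33
= 3 mod 33 = 3

3


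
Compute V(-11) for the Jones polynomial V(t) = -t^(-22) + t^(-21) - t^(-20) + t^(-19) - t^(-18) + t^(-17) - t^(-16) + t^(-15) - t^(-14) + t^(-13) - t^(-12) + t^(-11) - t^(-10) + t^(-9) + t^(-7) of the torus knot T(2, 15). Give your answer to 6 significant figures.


Substituting t = -11 into V(t) = -t^(-22) + t^(-21) - t^(-20) + t^(-19) - t^(-18) + t^(-17) - t^(-16) + t^(-15) - t^(-14) + t^(-13) - t^(-12) + t^(-11) - t^(-10) + t^(-9) + t^(-7):
  (-)t^(-22) = -1.22846e-23
  (+)t^(-21) = -1.35131e-22
  (-)t^(-20) = -1.48644e-21
  (+)t^(-19) = -1.63508e-20
  (-)t^(-18) = -1.79859e-19
  (+)t^(-17) = -1.97845e-18
  (-)t^(-16) = -2.17629e-17
  (+)t^(-15) = -2.39392e-16
  (-)t^(-14) = -2.63331e-15
  (+)t^(-13) = -2.89664e-14
  (-)t^(-12) = -3.18631e-13
  (+)t^(-11) = -3.50494e-12
  (-)t^(-10) = -3.85543e-11
  (+)t^(-9) = -4.24098e-10
  (+)t^(-7) = -5.13158e-08
Sum = (-1.22846e-23) + (-1.35131e-22) + (-1.48644e-21) + (-1.63508e-20) + (-1.79859e-19) + (-1.97845e-18) + (-2.17629e-17) + (-2.39392e-16) + (-2.63331e-15) + (-2.89664e-14) + (-3.18631e-13) + (-3.50494e-12) + (-3.85543e-11) + (-4.24098e-10) + (-5.13158e-08)
= -5.17823192e-08
Rounded to 6 significant figures: -5.17823e-08

-5.17823e-08


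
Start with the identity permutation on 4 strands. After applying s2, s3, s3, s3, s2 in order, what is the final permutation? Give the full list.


Starting with identity [1, 2, 3, 4].
Apply generators in sequence:
  After s2: [1, 3, 2, 4]
  After s3: [1, 3, 4, 2]
  After s3: [1, 3, 2, 4]
  After s3: [1, 3, 4, 2]
  After s2: [1, 4, 3, 2]
Final permutation: [1, 4, 3, 2]

[1, 4, 3, 2]


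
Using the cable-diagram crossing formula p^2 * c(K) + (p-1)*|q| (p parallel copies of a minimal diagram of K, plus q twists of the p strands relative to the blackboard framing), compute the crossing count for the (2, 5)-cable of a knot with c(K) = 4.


Step 1: Each of the c(K) crossings of the companion diagram becomes p*p = p^2 crossings among the p parallel strands, and each of the |q| twists s_1 s_2 ... s_(p-1) adds (p-1) crossings.
  Crossings = p^2 * c(K) + (p-1)*|q|
Step 2: = 2^2 * 4 + (2-1)*5
Step 3: = 4*4 + 1*5
Step 4: = 16 + 5 = 21

21


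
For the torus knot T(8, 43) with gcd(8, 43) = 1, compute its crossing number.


For a torus knot T(p, q) with gcd(p,q)=1,
the crossing number is min(p*(q-1), q*(p-1)).
p*(q-1) = 8*42 = 336
q*(p-1) = 43*7 = 301
min(336, 301) = 301

301


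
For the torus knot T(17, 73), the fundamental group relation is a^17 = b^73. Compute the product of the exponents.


The relation is a^17 = b^73.
Product of exponents = 17 * 73
= 1241

1241


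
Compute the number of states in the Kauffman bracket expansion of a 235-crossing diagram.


Each crossing contributes 2 choices (A-smoothing or B-smoothing).
Total states = 2^235 = 55213970774324510299478046898216203619608871777363092441300193790394368

55213970774324510299478046898216203619608871777363092441300193790394368


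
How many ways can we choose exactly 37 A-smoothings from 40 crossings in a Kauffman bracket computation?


We choose which 37 of 40 crossings get A-smoothings.
C(40, 37) = 40! / (37! * 3!)
= 9880

9880


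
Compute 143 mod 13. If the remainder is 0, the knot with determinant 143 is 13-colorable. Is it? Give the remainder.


Step 1: A knot is p-colorable if and only if p divides its determinant.
Step 2: Compute 143 mod 13.
143 = 11 * 13 + 0
Step 3: 143 mod 13 = 0
Step 4: The knot is 13-colorable: yes

0


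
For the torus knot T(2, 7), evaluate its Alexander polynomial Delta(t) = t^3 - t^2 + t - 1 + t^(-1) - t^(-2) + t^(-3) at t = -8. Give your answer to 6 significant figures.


Substituting t = -8 into Delta(t) = t^3 - t^2 + t - 1 + t^(-1) - t^(-2) + t^(-3):
Term values: (-512) + (-64) + (-8) + (-1) + (-0.125) + (-0.015625) + (-0.00195312)
Sum = -585.1425781
Rounded to 6 significant figures: -585.143

-585.143


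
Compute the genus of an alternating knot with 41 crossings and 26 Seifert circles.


For alternating knots, g = (c - s + 1)/2.
= (41 - 26 + 1)/2
= 16/2 = 8

8


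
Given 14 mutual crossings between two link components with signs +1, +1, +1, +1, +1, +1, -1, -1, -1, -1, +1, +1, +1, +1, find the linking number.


Step 1: Count positive crossings: 10
Step 2: Count negative crossings: 4
Step 3: Sum of signs = 10 - 4 = 6
Step 4: Linking number = sum/2 = 6/2 = 3

3


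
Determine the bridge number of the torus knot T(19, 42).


The bridge number of T(p,q) is min(p,q).
min(19, 42) = 19

19


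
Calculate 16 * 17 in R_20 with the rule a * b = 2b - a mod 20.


16 * 17 = 2*17 - 16 mod 20
= 34 - 16 mod 20
= 18 mod 20 = 18

18


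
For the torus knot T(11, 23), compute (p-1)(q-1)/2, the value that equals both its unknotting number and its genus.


For a torus knot T(p,q), both the unknotting number and genus equal (p-1)(q-1)/2.
= (11-1)(23-1)/2
= 10*22/2
= 220/2 = 110

110


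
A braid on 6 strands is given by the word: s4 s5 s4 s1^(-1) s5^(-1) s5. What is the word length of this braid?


The word length counts the number of generators (including inverses).
Listing each generator: s4, s5, s4, s1^(-1), s5^(-1), s5
There are 6 generators in this braid word.

6


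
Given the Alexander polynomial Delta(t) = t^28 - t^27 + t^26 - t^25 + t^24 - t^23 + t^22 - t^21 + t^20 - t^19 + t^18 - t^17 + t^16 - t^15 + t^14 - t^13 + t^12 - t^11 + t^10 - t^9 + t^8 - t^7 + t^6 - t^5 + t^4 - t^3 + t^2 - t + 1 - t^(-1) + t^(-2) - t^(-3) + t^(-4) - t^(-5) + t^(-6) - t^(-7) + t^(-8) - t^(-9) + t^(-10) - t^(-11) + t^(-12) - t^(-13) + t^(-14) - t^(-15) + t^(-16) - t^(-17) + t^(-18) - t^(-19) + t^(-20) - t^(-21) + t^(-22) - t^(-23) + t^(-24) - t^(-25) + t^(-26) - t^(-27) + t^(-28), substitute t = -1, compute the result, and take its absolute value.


Step 1: The polynomial has 57 terms with alternating signs, exponents from 28 down to -28.
Step 2: Substitute t = -1. The i-th term has coefficient (-1)^i and exponent (m-i),
  so its value is (-1)^i * (-1)^(m-i) = (-1)^m = 1 for every i.
Step 3: All 57 terms equal 1, so Delta(-1) = 57 * (1) = 57
Step 4: |Delta(-1)| = 57

57


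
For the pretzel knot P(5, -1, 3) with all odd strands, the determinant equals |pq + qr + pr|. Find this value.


Step 1: Compute pq + qr + pr.
pq = 5*(-1) = -5
qr = (-1)*3 = -3
pr = 5*3 = 15
pq + qr + pr = -5 + (-3) + 15 = 7
Step 2: Take absolute value.
det(P(5,-1,3)) = |7| = 7

7


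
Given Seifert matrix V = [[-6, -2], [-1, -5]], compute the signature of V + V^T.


Step 1: V + V^T = [[-12, -3], [-3, -10]]
Step 2: trace = -22, det = 111
Step 3: Discriminant = (-22)^2 - 4*111 = 40
Step 4: Eigenvalues: -7.83772, -14.1623
Step 5: Signature = (# positive eigenvalues) - (# negative eigenvalues) = -2

-2


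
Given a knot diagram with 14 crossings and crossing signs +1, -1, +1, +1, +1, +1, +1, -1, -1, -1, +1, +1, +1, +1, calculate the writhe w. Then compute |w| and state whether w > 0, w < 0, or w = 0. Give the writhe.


Step 1: Count positive crossings (+1).
Positive crossings: 10
Step 2: Count negative crossings (-1).
Negative crossings: 4
Step 3: Writhe = (positive) - (negative)
w = 10 - 4 = 6
Step 4: |w| = 6, and w is positive

6


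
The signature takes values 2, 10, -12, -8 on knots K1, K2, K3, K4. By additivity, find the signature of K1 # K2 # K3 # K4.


The signature is additive under connected sum.
signature(K1 # K2 # K3 # K4) = (2) + (10) + (-12) + (-8)
= -8

-8


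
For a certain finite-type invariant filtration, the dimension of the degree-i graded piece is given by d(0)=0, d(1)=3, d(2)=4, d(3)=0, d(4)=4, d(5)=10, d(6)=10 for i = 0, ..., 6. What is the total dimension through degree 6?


Total dimension = d(0) + d(1) + ... + d(6)
= 0 + 3 + 4 + 0 + 4 + 10 + 10
= 31

31


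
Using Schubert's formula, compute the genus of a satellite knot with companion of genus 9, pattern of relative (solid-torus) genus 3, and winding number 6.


Schubert: g(satellite) = g_rel(pattern) + |winding| * g(companion),
where g_rel(pattern) is the genus of the pattern relative to the solid torus.
= 3 + 6 * 9
= 3 + 54 = 57

57


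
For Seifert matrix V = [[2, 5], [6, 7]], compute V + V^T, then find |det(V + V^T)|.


Step 1: Form V + V^T where V = [[2, 5], [6, 7]]
  V^T = [[2, 6], [5, 7]]
  V + V^T = [[4, 11], [11, 14]]
Step 2: det(V + V^T) = 4*14 - 11*11
  = 56 - 121 = -65
Step 3: Knot determinant = |det(V + V^T)| = |-65| = 65

65


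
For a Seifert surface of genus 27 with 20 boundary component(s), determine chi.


chi = 2 - 2g - b
= 2 - 2*27 - 20
= 2 - 54 - 20 = -72

-72


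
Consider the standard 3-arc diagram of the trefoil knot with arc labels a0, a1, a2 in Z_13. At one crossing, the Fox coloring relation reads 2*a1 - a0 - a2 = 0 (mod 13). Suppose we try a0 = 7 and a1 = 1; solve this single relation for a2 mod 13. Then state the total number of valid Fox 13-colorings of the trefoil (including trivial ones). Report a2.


Step 1: Apply the given crossing relation 2*a1 - a0 - a2 = 0 (mod 13).
  a2 = 2*a1 - a0 mod 13
  a2 = 2*1 - 7 mod 13
  a2 = 2 - 7 mod 13
  a2 = -5 mod 13 = 8
Step 2: The trefoil has determinant 3.
  Number of Fox p-colorings (p prime) is p^2 if p = 3, else p.
  Since 13 does not divide 3, only trivial (constant) colorings exist.
  (So the trial a0 = 7, a1 = 1 with a0 != a1 does NOT extend to a valid coloring of the whole trefoil: the other two crossing relations require 3*(a1 - a0) = 0 (mod 13), which fails.)
  Total colorings = 13
Step 3: a2 = 8, total Fox 13-colorings = 13

8


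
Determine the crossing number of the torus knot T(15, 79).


For a torus knot T(p, q) with gcd(p,q)=1,
the crossing number is min(p*(q-1), q*(p-1)).
p*(q-1) = 15*78 = 1170
q*(p-1) = 79*14 = 1106
min(1170, 1106) = 1106

1106


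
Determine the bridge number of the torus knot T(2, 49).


The bridge number of T(p,q) is min(p,q).
min(2, 49) = 2

2


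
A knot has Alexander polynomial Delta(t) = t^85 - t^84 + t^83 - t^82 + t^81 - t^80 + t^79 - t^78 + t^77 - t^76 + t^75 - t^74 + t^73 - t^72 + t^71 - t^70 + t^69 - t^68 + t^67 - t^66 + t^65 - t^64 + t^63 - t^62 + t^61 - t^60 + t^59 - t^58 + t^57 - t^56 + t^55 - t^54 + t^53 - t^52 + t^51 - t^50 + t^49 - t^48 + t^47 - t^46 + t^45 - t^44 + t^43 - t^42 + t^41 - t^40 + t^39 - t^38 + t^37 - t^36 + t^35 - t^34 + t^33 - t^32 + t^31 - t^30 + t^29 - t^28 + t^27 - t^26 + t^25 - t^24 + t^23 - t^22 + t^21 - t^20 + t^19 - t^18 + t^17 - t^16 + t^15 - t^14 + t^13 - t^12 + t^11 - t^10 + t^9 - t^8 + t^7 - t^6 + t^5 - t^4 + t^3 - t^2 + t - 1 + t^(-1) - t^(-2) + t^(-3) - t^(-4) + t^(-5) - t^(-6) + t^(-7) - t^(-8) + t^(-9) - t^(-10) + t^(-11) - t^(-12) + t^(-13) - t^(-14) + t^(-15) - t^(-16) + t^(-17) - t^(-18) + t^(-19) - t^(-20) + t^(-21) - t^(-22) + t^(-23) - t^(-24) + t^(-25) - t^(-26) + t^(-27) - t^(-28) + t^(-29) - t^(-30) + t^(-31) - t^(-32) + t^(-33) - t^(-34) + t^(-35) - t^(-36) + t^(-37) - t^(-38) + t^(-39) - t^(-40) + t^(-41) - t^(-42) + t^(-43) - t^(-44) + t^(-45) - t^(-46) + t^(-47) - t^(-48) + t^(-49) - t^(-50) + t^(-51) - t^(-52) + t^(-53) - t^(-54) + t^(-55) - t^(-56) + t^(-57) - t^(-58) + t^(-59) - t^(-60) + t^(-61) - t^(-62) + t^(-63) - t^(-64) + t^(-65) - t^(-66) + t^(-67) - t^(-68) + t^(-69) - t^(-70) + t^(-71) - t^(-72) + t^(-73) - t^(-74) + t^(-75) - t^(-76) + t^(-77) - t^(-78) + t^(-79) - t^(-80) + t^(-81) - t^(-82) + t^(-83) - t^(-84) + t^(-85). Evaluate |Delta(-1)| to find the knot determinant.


Step 1: The polynomial has 171 terms with alternating signs, exponents from 85 down to -85.
Step 2: Substitute t = -1. The i-th term has coefficient (-1)^i and exponent (m-i),
  so its value is (-1)^i * (-1)^(m-i) = (-1)^m = -1 for every i.
Step 3: All 171 terms equal -1, so Delta(-1) = 171 * (-1) = -171
Step 4: |Delta(-1)| = 171

171


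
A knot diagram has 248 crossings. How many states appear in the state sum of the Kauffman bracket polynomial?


Each crossing contributes 2 choices (A-smoothing or B-smoothing).
Total states = 2^248 = 452312848583266388373324160190187140051835877600158453279131187530910662656

452312848583266388373324160190187140051835877600158453279131187530910662656


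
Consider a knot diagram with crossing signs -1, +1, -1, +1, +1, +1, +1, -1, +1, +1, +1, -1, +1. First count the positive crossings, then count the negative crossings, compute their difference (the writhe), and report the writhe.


Step 1: Count positive crossings (+1).
Positive crossings: 9
Step 2: Count negative crossings (-1).
Negative crossings: 4
Step 3: Writhe = (positive) - (negative)
w = 9 - 4 = 5
Step 4: |w| = 5, and w is positive

5


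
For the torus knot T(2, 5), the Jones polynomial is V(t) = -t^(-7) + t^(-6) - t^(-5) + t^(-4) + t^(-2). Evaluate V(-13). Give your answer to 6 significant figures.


Substituting t = -13 into V(t) = -t^(-7) + t^(-6) - t^(-5) + t^(-4) + t^(-2):
  (-)t^(-7) = 1.59366e-08
  (+)t^(-6) = 2.07176e-07
  (-)t^(-5) = 2.69329e-06
  (+)t^(-4) = 3.50128e-05
  (+)t^(-2) = 0.00591716
Sum = (1.59366e-08) + (2.07176e-07) + (2.69329e-06) + (3.50128e-05) + (0.00591716)
= 0.005955088947
Rounded to 6 significant figures: 0.00595509

0.00595509


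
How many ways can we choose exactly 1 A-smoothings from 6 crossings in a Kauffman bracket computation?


We choose which 1 of 6 crossings get A-smoothings.
C(6, 1) = 6! / (1! * 5!)
= 6

6


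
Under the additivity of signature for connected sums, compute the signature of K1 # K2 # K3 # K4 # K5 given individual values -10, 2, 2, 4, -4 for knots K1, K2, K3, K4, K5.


The signature is additive under connected sum.
signature(K1 # K2 # K3 # K4 # K5) = (-10) + (2) + (2) + (4) + (-4)
= -6

-6


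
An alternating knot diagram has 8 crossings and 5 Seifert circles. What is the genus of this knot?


For alternating knots, g = (c - s + 1)/2.
= (8 - 5 + 1)/2
= 4/2 = 2

2


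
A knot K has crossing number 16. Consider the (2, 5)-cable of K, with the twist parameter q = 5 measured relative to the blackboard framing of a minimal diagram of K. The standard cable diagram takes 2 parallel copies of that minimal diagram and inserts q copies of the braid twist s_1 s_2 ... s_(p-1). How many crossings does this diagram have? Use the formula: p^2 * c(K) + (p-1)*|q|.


Step 1: Each of the c(K) crossings of the companion diagram becomes p*p = p^2 crossings among the p parallel strands, and each of the |q| twists s_1 s_2 ... s_(p-1) adds (p-1) crossings.
  Crossings = p^2 * c(K) + (p-1)*|q|
Step 2: = 2^2 * 16 + (2-1)*5
Step 3: = 4*16 + 1*5
Step 4: = 64 + 5 = 69

69


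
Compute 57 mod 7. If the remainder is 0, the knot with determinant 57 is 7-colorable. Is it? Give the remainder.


Step 1: A knot is p-colorable if and only if p divides its determinant.
Step 2: Compute 57 mod 7.
57 = 8 * 7 + 1
Step 3: 57 mod 7 = 1
Step 4: The knot is 7-colorable: no

1


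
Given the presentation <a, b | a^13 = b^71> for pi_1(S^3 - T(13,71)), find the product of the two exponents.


The relation is a^13 = b^71.
Product of exponents = 13 * 71
= 923

923


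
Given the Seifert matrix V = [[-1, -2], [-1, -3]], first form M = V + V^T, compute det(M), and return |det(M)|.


Step 1: Form V + V^T where V = [[-1, -2], [-1, -3]]
  V^T = [[-1, -1], [-2, -3]]
  V + V^T = [[-2, -3], [-3, -6]]
Step 2: det(V + V^T) = (-2)*(-6) - (-3)*(-3)
  = 12 - 9 = 3
Step 3: Knot determinant = |det(V + V^T)| = |3| = 3

3


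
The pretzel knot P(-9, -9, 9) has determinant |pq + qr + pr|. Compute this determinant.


Step 1: Compute pq + qr + pr.
pq = (-9)*(-9) = 81
qr = (-9)*9 = -81
pr = (-9)*9 = -81
pq + qr + pr = 81 + (-81) + (-81) = -81
Step 2: Take absolute value.
det(P(-9,-9,9)) = |-81| = 81

81


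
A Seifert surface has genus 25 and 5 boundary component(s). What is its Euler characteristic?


chi = 2 - 2g - b
= 2 - 2*25 - 5
= 2 - 50 - 5 = -53

-53


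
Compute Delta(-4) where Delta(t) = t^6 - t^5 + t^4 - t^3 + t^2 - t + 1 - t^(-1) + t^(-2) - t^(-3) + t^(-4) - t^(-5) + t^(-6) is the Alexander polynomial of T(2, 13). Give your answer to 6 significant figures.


Substituting t = -4 into Delta(t) = t^6 - t^5 + t^4 - t^3 + t^2 - t + 1 - t^(-1) + t^(-2) - t^(-3) + t^(-4) - t^(-5) + t^(-6):
Term values: (4096) + (1024) + (256) + (64) + (16) + (4) + (1) + (0.25) + (0.0625) + (0.015625) + (0.00390625) + (0.000976562) + (0.000244141)
Sum = 5461.333252
Rounded to 6 significant figures: 5461.33

5461.33


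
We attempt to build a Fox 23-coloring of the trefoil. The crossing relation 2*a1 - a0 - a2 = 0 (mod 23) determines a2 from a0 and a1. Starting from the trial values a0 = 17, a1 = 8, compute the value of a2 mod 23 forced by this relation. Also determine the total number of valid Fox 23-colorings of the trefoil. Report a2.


Step 1: Apply the given crossing relation 2*a1 - a0 - a2 = 0 (mod 23).
  a2 = 2*a1 - a0 mod 23
  a2 = 2*8 - 17 mod 23
  a2 = 16 - 17 mod 23
  a2 = -1 mod 23 = 22
Step 2: The trefoil has determinant 3.
  Number of Fox p-colorings (p prime) is p^2 if p = 3, else p.
  Since 23 does not divide 3, only trivial (constant) colorings exist.
  (So the trial a0 = 17, a1 = 8 with a0 != a1 does NOT extend to a valid coloring of the whole trefoil: the other two crossing relations require 3*(a1 - a0) = 0 (mod 23), which fails.)
  Total colorings = 23
Step 3: a2 = 22, total Fox 23-colorings = 23

22


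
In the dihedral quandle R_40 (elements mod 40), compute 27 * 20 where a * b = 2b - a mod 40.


27 * 20 = 2*20 - 27 mod 40
= 40 - 27 mod 40
= 13 mod 40 = 13

13


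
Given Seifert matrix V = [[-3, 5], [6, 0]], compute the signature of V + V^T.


Step 1: V + V^T = [[-6, 11], [11, 0]]
Step 2: trace = -6, det = -121
Step 3: Discriminant = (-6)^2 - 4*(-121) = 520
Step 4: Eigenvalues: 8.40175, -14.4018
Step 5: Signature = (# positive eigenvalues) - (# negative eigenvalues) = 0

0


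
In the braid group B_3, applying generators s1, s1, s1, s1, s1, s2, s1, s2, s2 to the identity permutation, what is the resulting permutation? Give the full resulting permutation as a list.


Starting with identity [1, 2, 3].
Apply generators in sequence:
  After s1: [2, 1, 3]
  After s1: [1, 2, 3]
  After s1: [2, 1, 3]
  After s1: [1, 2, 3]
  After s1: [2, 1, 3]
  After s2: [2, 3, 1]
  After s1: [3, 2, 1]
  After s2: [3, 1, 2]
  After s2: [3, 2, 1]
Final permutation: [3, 2, 1]

[3, 2, 1]


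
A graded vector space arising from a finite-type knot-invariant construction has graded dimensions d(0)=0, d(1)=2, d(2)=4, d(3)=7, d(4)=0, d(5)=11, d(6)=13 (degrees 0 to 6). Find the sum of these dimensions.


Total dimension = d(0) + d(1) + ... + d(6)
= 0 + 2 + 4 + 7 + 0 + 11 + 13
= 37

37


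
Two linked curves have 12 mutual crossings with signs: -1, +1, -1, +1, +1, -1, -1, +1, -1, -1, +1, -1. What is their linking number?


Step 1: Count positive crossings: 5
Step 2: Count negative crossings: 7
Step 3: Sum of signs = 5 - 7 = -2
Step 4: Linking number = sum/2 = -2/2 = -1

-1
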